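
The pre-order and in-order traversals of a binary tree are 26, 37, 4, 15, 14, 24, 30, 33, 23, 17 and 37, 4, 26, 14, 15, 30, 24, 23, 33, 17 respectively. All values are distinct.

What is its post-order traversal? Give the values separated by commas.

4, 37, 14, 30, 23, 17, 33, 24, 15, 26

The first element of pre-order is the root; it splits in-order into left and right subtrees.
Root 26: left subtree has 2 nodes {37, 4}, right has 7 {14, 15, 30, 24, 23, 33, 17}.
  Root 37: left subtree has 0 nodes { }, right has 1 {4}.
  Root 15: left subtree has 1 node {14}, right has 5 {30, 24, 23, 33, 17}.
    Root 24: left subtree has 1 node {30}, right has 3 {23, 33, 17}.
      Root 33: left subtree has 1 node {23}, right has 1 {17}.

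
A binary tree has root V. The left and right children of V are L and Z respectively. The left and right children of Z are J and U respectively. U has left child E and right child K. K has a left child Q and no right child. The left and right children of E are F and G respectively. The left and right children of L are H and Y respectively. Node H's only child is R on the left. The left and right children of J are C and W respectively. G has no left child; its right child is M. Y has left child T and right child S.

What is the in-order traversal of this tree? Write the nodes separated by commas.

In-order visits the left subtree, then the node, then the right subtree.
At V: go left to L.
  At L: go left to H.
    At H: go left to R.
      R is a leaf — visit R.
    Visit H.
    At H: no right child.
  Visit L.
  At L: go right to Y.
    At Y: go left to T.
      T is a leaf — visit T.
    Visit Y.
    At Y: go right to S.
      S is a leaf — visit S.
Visit V.
At V: go right to Z.
  At Z: go left to J.
    At J: go left to C.
      C is a leaf — visit C.
    Visit J.
    At J: go right to W.
      W is a leaf — visit W.
  Visit Z.
  At Z: go right to U.
    At U: go left to E.
      At E: go left to F.
        F is a leaf — visit F.
      Visit E.
      At E: go right to G.
        At G: no left child.
        Visit G.
        At G: go right to M.
          M is a leaf — visit M.
    Visit U.
    At U: go right to K.
      At K: go left to Q.
        Q is a leaf — visit Q.
      Visit K.
      At K: no right child.

R, H, L, T, Y, S, V, C, J, W, Z, F, E, G, M, U, Q, K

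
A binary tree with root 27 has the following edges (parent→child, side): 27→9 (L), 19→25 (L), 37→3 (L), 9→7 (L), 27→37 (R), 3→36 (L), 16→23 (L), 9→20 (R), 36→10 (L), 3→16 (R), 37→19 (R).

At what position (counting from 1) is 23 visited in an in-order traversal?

In-order visits the left subtree, then the node, then the right subtree.
At 27: go left to 9.
  At 9: go left to 7.
    7 is a leaf — visit 7.
  Visit 9.
  At 9: go right to 20.
    20 is a leaf — visit 20.
Visit 27.
At 27: go right to 37.
  At 37: go left to 3.
    At 3: go left to 36.
      At 36: go left to 10.
        10 is a leaf — visit 10.
      Visit 36.
      At 36: no right child.
    Visit 3.
    At 3: go right to 16.
      At 16: go left to 23.
        23 is a leaf — visit 23.
      Visit 16.
      At 16: no right child.
  Visit 37.
  At 37: go right to 19.
    At 19: go left to 25.
      25 is a leaf — visit 25.
    Visit 19.
    At 19: no right child.
Full in-order sequence: 7, 9, 20, 27, 10, 36, 3, 23, 16, 37, 25, 19.

8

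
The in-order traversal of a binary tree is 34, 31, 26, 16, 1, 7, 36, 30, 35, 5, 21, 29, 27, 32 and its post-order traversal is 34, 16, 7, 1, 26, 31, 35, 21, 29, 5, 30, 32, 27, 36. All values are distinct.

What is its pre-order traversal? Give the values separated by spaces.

36 31 34 26 1 16 7 27 30 5 35 29 21 32

The last element of post-order is the root; it splits in-order into left and right subtrees.
Root 36: left subtree has 6 nodes {34, 31, 26, 16, 1, 7}, right has 7 {30, 35, 5, 21, 29, 27, 32}.
  Root 31: left subtree has 1 node {34}, right has 4 {26, 16, 1, 7}.
    Root 26: left subtree has 0 nodes { }, right has 3 {16, 1, 7}.
      Root 1: left subtree has 1 node {16}, right has 1 {7}.
  Root 27: left subtree has 5 nodes {30, 35, 5, 21, 29}, right has 1 {32}.
    Root 30: left subtree has 0 nodes { }, right has 4 {35, 5, 21, 29}.
      Root 5: left subtree has 1 node {35}, right has 2 {21, 29}.
        Root 29: left subtree has 1 node {21}, right has 0 { }.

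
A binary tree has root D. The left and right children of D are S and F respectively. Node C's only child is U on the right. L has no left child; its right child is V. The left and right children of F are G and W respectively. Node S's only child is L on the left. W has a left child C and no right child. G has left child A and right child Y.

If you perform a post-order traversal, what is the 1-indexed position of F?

10

Post-order visits the left subtree, then the right subtree, then the node.
At D: go left to S.
  At S: go left to L.
    At L: no left child.
    At L: go right to V.
      V is a leaf — visit V.
    Visit L.
  At S: no right child.
  Visit S.
At D: go right to F.
  At F: go left to G.
    At G: go left to A.
      A is a leaf — visit A.
    At G: go right to Y.
      Y is a leaf — visit Y.
    Visit G.
  At F: go right to W.
    At W: go left to C.
      At C: no left child.
      At C: go right to U.
        U is a leaf — visit U.
      Visit C.
    At W: no right child.
    Visit W.
  Visit F.
Visit D.
Full post-order sequence: V, L, S, A, Y, G, U, C, W, F, D.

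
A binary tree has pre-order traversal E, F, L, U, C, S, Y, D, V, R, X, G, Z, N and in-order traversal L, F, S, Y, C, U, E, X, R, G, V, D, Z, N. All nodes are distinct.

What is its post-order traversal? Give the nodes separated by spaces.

L Y S C U F X G R V N Z D E

The first element of pre-order is the root; it splits in-order into left and right subtrees.
Root E: left subtree has 6 nodes {L, F, S, Y, C, U}, right has 7 {X, R, G, V, D, Z, N}.
  Root F: left subtree has 1 node {L}, right has 4 {S, Y, C, U}.
    Root U: left subtree has 3 nodes {S, Y, C}, right has 0 { }.
      Root C: left subtree has 2 nodes {S, Y}, right has 0 { }.
        Root S: left subtree has 0 nodes { }, right has 1 {Y}.
  Root D: left subtree has 4 nodes {X, R, G, V}, right has 2 {Z, N}.
    Root V: left subtree has 3 nodes {X, R, G}, right has 0 { }.
      Root R: left subtree has 1 node {X}, right has 1 {G}.
    Root Z: left subtree has 0 nodes { }, right has 1 {N}.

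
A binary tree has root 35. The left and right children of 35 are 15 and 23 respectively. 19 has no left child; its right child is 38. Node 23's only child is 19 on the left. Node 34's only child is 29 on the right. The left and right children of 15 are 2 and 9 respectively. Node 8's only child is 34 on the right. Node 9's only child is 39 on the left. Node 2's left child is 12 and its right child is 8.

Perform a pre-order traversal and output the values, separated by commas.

Pre-order visits the node, then its left subtree, then its right subtree.
Visit 35.
At 35: go left to 15.
  Visit 15.
  At 15: go left to 2.
    Visit 2.
    At 2: go left to 12.
      12 is a leaf — visit 12.
    At 2: go right to 8.
      Visit 8.
      At 8: no left child.
      At 8: go right to 34.
        Visit 34.
        At 34: no left child.
        At 34: go right to 29.
          29 is a leaf — visit 29.
  At 15: go right to 9.
    Visit 9.
    At 9: go left to 39.
      39 is a leaf — visit 39.
    At 9: no right child.
At 35: go right to 23.
  Visit 23.
  At 23: go left to 19.
    Visit 19.
    At 19: no left child.
    At 19: go right to 38.
      38 is a leaf — visit 38.
  At 23: no right child.

35, 15, 2, 12, 8, 34, 29, 9, 39, 23, 19, 38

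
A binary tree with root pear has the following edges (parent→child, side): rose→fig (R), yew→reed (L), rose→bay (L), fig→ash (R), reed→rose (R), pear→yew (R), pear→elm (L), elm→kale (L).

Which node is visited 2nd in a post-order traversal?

elm

Post-order visits the left subtree, then the right subtree, then the node.
At pear: go left to elm.
  At elm: go left to kale.
    kale is a leaf — visit kale.
  At elm: no right child.
  Visit elm.
At pear: go right to yew.
  At yew: go left to reed.
    At reed: no left child.
    At reed: go right to rose.
      At rose: go left to bay.
        bay is a leaf — visit bay.
      At rose: go right to fig.
        At fig: no left child.
        At fig: go right to ash.
          ash is a leaf — visit ash.
        Visit fig.
      Visit rose.
    Visit reed.
  At yew: no right child.
  Visit yew.
Visit pear.
Full post-order sequence: kale, elm, bay, ash, fig, rose, reed, yew, pear.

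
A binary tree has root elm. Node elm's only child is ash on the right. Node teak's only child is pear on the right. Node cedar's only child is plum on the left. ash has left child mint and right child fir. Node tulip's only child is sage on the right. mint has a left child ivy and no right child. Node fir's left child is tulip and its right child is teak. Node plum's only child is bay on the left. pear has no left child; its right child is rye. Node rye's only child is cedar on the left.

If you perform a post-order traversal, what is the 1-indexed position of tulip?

4

Post-order visits the left subtree, then the right subtree, then the node.
At elm: no left child.
At elm: go right to ash.
  At ash: go left to mint.
    At mint: go left to ivy.
      ivy is a leaf — visit ivy.
    At mint: no right child.
    Visit mint.
  At ash: go right to fir.
    At fir: go left to tulip.
      At tulip: no left child.
      At tulip: go right to sage.
        sage is a leaf — visit sage.
      Visit tulip.
    At fir: go right to teak.
      At teak: no left child.
      At teak: go right to pear.
        At pear: no left child.
        At pear: go right to rye.
          At rye: go left to cedar.
            At cedar: go left to plum.
              At plum: go left to bay.
                bay is a leaf — visit bay.
              At plum: no right child.
              Visit plum.
            At cedar: no right child.
            Visit cedar.
          At rye: no right child.
          Visit rye.
        Visit pear.
      Visit teak.
    Visit fir.
  Visit ash.
Visit elm.
Full post-order sequence: ivy, mint, sage, tulip, bay, plum, cedar, rye, pear, teak, fir, ash, elm.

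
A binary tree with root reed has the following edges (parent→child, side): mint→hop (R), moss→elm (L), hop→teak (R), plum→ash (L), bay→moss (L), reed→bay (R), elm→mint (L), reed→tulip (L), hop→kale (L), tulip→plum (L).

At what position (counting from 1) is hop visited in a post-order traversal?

Post-order visits the left subtree, then the right subtree, then the node.
At reed: go left to tulip.
  At tulip: go left to plum.
    At plum: go left to ash.
      ash is a leaf — visit ash.
    At plum: no right child.
    Visit plum.
  At tulip: no right child.
  Visit tulip.
At reed: go right to bay.
  At bay: go left to moss.
    At moss: go left to elm.
      At elm: go left to mint.
        At mint: no left child.
        At mint: go right to hop.
          At hop: go left to kale.
            kale is a leaf — visit kale.
          At hop: go right to teak.
            teak is a leaf — visit teak.
          Visit hop.
        Visit mint.
      At elm: no right child.
      Visit elm.
    At moss: no right child.
    Visit moss.
  At bay: no right child.
  Visit bay.
Visit reed.
Full post-order sequence: ash, plum, tulip, kale, teak, hop, mint, elm, moss, bay, reed.

6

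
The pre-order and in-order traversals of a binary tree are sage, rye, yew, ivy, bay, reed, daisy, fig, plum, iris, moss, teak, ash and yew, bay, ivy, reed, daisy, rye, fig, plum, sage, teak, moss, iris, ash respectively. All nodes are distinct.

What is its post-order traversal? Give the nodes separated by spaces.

The first element of pre-order is the root; it splits in-order into left and right subtrees.
Root sage: left subtree has 8 nodes {yew, bay, ivy, reed, daisy, rye, fig, plum}, right has 4 {teak, moss, iris, ash}.
  Root rye: left subtree has 5 nodes {yew, bay, ivy, reed, daisy}, right has 2 {fig, plum}.
    Root yew: left subtree has 0 nodes { }, right has 4 {bay, ivy, reed, daisy}.
      Root ivy: left subtree has 1 node {bay}, right has 2 {reed, daisy}.
        Root reed: left subtree has 0 nodes { }, right has 1 {daisy}.
    Root fig: left subtree has 0 nodes { }, right has 1 {plum}.
  Root iris: left subtree has 2 nodes {teak, moss}, right has 1 {ash}.
    Root moss: left subtree has 1 node {teak}, right has 0 { }.

bay daisy reed ivy yew plum fig rye teak moss ash iris sage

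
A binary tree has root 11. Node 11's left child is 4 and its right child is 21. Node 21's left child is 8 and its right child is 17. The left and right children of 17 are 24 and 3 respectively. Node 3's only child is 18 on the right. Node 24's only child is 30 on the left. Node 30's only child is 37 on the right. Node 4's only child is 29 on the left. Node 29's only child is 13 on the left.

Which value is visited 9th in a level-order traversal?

Level-order visits nodes level by level from the root, left to right within each level.
Level 0: 11
Level 1: 4, 21
Level 2: 29, 8, 17
Level 3: 13, 24, 3
Level 4: 30, 18
Level 5: 37
Full level-order sequence: 11, 4, 21, 29, 8, 17, 13, 24, 3, 30, 18, 37.

3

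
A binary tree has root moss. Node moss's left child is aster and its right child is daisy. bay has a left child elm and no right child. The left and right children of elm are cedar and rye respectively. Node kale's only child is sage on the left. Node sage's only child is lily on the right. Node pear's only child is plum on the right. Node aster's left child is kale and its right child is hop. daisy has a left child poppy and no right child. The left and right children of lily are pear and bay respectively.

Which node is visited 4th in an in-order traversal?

lily

In-order visits the left subtree, then the node, then the right subtree.
At moss: go left to aster.
  At aster: go left to kale.
    At kale: go left to sage.
      At sage: no left child.
      Visit sage.
      At sage: go right to lily.
        At lily: go left to pear.
          At pear: no left child.
          Visit pear.
          At pear: go right to plum.
            plum is a leaf — visit plum.
        Visit lily.
        At lily: go right to bay.
          At bay: go left to elm.
            At elm: go left to cedar.
              cedar is a leaf — visit cedar.
            Visit elm.
            At elm: go right to rye.
              rye is a leaf — visit rye.
          Visit bay.
          At bay: no right child.
    Visit kale.
    At kale: no right child.
  Visit aster.
  At aster: go right to hop.
    hop is a leaf — visit hop.
Visit moss.
At moss: go right to daisy.
  At daisy: go left to poppy.
    poppy is a leaf — visit poppy.
  Visit daisy.
  At daisy: no right child.
Full in-order sequence: sage, pear, plum, lily, cedar, elm, rye, bay, kale, aster, hop, moss, poppy, daisy.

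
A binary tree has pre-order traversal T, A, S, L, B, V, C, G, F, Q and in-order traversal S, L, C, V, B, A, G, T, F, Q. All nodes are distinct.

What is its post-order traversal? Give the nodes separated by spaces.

C V B L S G A Q F T

The first element of pre-order is the root; it splits in-order into left and right subtrees.
Root T: left subtree has 7 nodes {S, L, C, V, B, A, G}, right has 2 {F, Q}.
  Root A: left subtree has 5 nodes {S, L, C, V, B}, right has 1 {G}.
    Root S: left subtree has 0 nodes { }, right has 4 {L, C, V, B}.
      Root L: left subtree has 0 nodes { }, right has 3 {C, V, B}.
        Root B: left subtree has 2 nodes {C, V}, right has 0 { }.
          Root V: left subtree has 1 node {C}, right has 0 { }.
  Root F: left subtree has 0 nodes { }, right has 1 {Q}.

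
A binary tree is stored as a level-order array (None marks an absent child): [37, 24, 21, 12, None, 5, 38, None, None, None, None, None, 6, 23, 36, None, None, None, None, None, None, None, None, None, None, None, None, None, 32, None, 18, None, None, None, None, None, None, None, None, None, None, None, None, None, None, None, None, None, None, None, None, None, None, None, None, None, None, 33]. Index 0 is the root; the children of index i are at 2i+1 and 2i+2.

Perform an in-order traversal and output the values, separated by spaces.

In-order visits the left subtree, then the node, then the right subtree.
At 37: go left to 24.
  At 24: go left to 12.
    12 is a leaf — visit 12.
  Visit 24.
  At 24: no right child.
Visit 37.
At 37: go right to 21.
  At 21: go left to 5.
    At 5: no left child.
    Visit 5.
    At 5: go right to 6.
      6 is a leaf — visit 6.
  Visit 21.
  At 21: go right to 38.
    At 38: go left to 23.
      At 23: no left child.
      Visit 23.
      At 23: go right to 32.
        At 32: go left to 33.
          33 is a leaf — visit 33.
        Visit 32.
        At 32: no right child.
    Visit 38.
    At 38: go right to 36.
      At 36: no left child.
      Visit 36.
      At 36: go right to 18.
        18 is a leaf — visit 18.

12 24 37 5 6 21 23 33 32 38 36 18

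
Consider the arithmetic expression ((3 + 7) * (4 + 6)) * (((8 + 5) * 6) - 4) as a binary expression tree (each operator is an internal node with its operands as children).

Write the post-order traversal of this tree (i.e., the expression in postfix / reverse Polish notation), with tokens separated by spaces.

3 7 + 4 6 + * 8 5 + 6 * 4 - *

Post-order on an expression tree gives postfix notation: for each operator, emit left operand, right operand, then the operator.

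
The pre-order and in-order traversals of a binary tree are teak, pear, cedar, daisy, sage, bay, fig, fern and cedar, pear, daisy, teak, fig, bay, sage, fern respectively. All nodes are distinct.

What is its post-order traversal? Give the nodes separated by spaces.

cedar daisy pear fig bay fern sage teak

The first element of pre-order is the root; it splits in-order into left and right subtrees.
Root teak: left subtree has 3 nodes {cedar, pear, daisy}, right has 4 {fig, bay, sage, fern}.
  Root pear: left subtree has 1 node {cedar}, right has 1 {daisy}.
  Root sage: left subtree has 2 nodes {fig, bay}, right has 1 {fern}.
    Root bay: left subtree has 1 node {fig}, right has 0 { }.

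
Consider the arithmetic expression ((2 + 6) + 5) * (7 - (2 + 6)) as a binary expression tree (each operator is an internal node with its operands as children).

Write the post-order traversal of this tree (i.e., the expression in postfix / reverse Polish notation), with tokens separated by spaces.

2 6 + 5 + 7 2 6 + - *

Post-order on an expression tree gives postfix notation: for each operator, emit left operand, right operand, then the operator.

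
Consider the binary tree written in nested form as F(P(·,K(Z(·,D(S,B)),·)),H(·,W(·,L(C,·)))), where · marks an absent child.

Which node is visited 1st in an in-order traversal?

P

In-order visits the left subtree, then the node, then the right subtree.
At F: go left to P.
  At P: no left child.
  Visit P.
  At P: go right to K.
    At K: go left to Z.
      At Z: no left child.
      Visit Z.
      At Z: go right to D.
        At D: go left to S.
          S is a leaf — visit S.
        Visit D.
        At D: go right to B.
          B is a leaf — visit B.
    Visit K.
    At K: no right child.
Visit F.
At F: go right to H.
  At H: no left child.
  Visit H.
  At H: go right to W.
    At W: no left child.
    Visit W.
    At W: go right to L.
      At L: go left to C.
        C is a leaf — visit C.
      Visit L.
      At L: no right child.
Full in-order sequence: P, Z, S, D, B, K, F, H, W, C, L.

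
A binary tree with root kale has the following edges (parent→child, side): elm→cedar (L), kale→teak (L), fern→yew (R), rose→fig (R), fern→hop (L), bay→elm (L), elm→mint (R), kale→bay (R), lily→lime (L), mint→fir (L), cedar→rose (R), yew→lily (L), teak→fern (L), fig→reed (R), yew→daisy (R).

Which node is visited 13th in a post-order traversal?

mint

Post-order visits the left subtree, then the right subtree, then the node.
At kale: go left to teak.
  At teak: go left to fern.
    At fern: go left to hop.
      hop is a leaf — visit hop.
    At fern: go right to yew.
      At yew: go left to lily.
        At lily: go left to lime.
          lime is a leaf — visit lime.
        At lily: no right child.
        Visit lily.
      At yew: go right to daisy.
        daisy is a leaf — visit daisy.
      Visit yew.
    Visit fern.
  At teak: no right child.
  Visit teak.
At kale: go right to bay.
  At bay: go left to elm.
    At elm: go left to cedar.
      At cedar: no left child.
      At cedar: go right to rose.
        At rose: no left child.
        At rose: go right to fig.
          At fig: no left child.
          At fig: go right to reed.
            reed is a leaf — visit reed.
          Visit fig.
        Visit rose.
      Visit cedar.
    At elm: go right to mint.
      At mint: go left to fir.
        fir is a leaf — visit fir.
      At mint: no right child.
      Visit mint.
    Visit elm.
  At bay: no right child.
  Visit bay.
Visit kale.
Full post-order sequence: hop, lime, lily, daisy, yew, fern, teak, reed, fig, rose, cedar, fir, mint, elm, bay, kale.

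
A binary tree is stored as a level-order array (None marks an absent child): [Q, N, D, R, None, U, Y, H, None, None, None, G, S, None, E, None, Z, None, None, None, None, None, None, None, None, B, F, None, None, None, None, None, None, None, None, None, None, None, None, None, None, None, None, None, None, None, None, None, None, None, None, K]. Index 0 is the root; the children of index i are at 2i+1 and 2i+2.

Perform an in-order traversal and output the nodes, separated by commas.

H, Z, R, N, Q, G, U, K, B, S, F, D, Y, E

In-order visits the left subtree, then the node, then the right subtree.
At Q: go left to N.
  At N: go left to R.
    At R: go left to H.
      At H: no left child.
      Visit H.
      At H: go right to Z.
        Z is a leaf — visit Z.
    Visit R.
    At R: no right child.
  Visit N.
  At N: no right child.
Visit Q.
At Q: go right to D.
  At D: go left to U.
    At U: go left to G.
      G is a leaf — visit G.
    Visit U.
    At U: go right to S.
      At S: go left to B.
        At B: go left to K.
          K is a leaf — visit K.
        Visit B.
        At B: no right child.
      Visit S.
      At S: go right to F.
        F is a leaf — visit F.
  Visit D.
  At D: go right to Y.
    At Y: no left child.
    Visit Y.
    At Y: go right to E.
      E is a leaf — visit E.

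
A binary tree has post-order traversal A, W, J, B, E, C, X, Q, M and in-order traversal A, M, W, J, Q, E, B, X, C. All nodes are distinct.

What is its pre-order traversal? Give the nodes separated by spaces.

The last element of post-order is the root; it splits in-order into left and right subtrees.
Root M: left subtree has 1 node {A}, right has 7 {W, J, Q, E, B, X, C}.
  Root Q: left subtree has 2 nodes {W, J}, right has 4 {E, B, X, C}.
    Root J: left subtree has 1 node {W}, right has 0 { }.
    Root X: left subtree has 2 nodes {E, B}, right has 1 {C}.
      Root E: left subtree has 0 nodes { }, right has 1 {B}.

M A Q J W X E B C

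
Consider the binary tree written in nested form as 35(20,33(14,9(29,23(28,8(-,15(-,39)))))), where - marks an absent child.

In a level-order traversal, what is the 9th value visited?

Level-order visits nodes level by level from the root, left to right within each level.
Level 0: 35
Level 1: 20, 33
Level 2: 14, 9
Level 3: 29, 23
Level 4: 28, 8
Level 5: 15
Level 6: 39
Full level-order sequence: 35, 20, 33, 14, 9, 29, 23, 28, 8, 15, 39.

8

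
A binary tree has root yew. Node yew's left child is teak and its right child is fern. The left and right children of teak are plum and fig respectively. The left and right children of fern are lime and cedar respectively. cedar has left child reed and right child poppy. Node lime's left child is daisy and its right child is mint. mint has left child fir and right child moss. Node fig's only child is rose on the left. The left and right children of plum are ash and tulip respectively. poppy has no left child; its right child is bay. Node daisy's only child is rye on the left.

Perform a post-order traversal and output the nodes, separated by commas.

Post-order visits the left subtree, then the right subtree, then the node.
At yew: go left to teak.
  At teak: go left to plum.
    At plum: go left to ash.
      ash is a leaf — visit ash.
    At plum: go right to tulip.
      tulip is a leaf — visit tulip.
    Visit plum.
  At teak: go right to fig.
    At fig: go left to rose.
      rose is a leaf — visit rose.
    At fig: no right child.
    Visit fig.
  Visit teak.
At yew: go right to fern.
  At fern: go left to lime.
    At lime: go left to daisy.
      At daisy: go left to rye.
        rye is a leaf — visit rye.
      At daisy: no right child.
      Visit daisy.
    At lime: go right to mint.
      At mint: go left to fir.
        fir is a leaf — visit fir.
      At mint: go right to moss.
        moss is a leaf — visit moss.
      Visit mint.
    Visit lime.
  At fern: go right to cedar.
    At cedar: go left to reed.
      reed is a leaf — visit reed.
    At cedar: go right to poppy.
      At poppy: no left child.
      At poppy: go right to bay.
        bay is a leaf — visit bay.
      Visit poppy.
    Visit cedar.
  Visit fern.
Visit yew.

ash, tulip, plum, rose, fig, teak, rye, daisy, fir, moss, mint, lime, reed, bay, poppy, cedar, fern, yew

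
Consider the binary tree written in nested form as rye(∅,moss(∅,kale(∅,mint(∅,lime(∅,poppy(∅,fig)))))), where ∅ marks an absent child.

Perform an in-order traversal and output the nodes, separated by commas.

In-order visits the left subtree, then the node, then the right subtree.
At rye: no left child.
Visit rye.
At rye: go right to moss.
  At moss: no left child.
  Visit moss.
  At moss: go right to kale.
    At kale: no left child.
    Visit kale.
    At kale: go right to mint.
      At mint: no left child.
      Visit mint.
      At mint: go right to lime.
        At lime: no left child.
        Visit lime.
        At lime: go right to poppy.
          At poppy: no left child.
          Visit poppy.
          At poppy: go right to fig.
            fig is a leaf — visit fig.

rye, moss, kale, mint, lime, poppy, fig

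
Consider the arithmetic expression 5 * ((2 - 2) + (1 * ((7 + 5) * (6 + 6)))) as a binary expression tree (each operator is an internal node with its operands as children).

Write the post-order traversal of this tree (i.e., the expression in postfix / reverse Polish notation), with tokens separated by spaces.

5 2 2 - 1 7 5 + 6 6 + * * + *

Post-order on an expression tree gives postfix notation: for each operator, emit left operand, right operand, then the operator.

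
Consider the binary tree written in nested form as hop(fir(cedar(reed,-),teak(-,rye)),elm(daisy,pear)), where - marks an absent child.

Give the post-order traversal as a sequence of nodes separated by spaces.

Post-order visits the left subtree, then the right subtree, then the node.
At hop: go left to fir.
  At fir: go left to cedar.
    At cedar: go left to reed.
      reed is a leaf — visit reed.
    At cedar: no right child.
    Visit cedar.
  At fir: go right to teak.
    At teak: no left child.
    At teak: go right to rye.
      rye is a leaf — visit rye.
    Visit teak.
  Visit fir.
At hop: go right to elm.
  At elm: go left to daisy.
    daisy is a leaf — visit daisy.
  At elm: go right to pear.
    pear is a leaf — visit pear.
  Visit elm.
Visit hop.

reed cedar rye teak fir daisy pear elm hop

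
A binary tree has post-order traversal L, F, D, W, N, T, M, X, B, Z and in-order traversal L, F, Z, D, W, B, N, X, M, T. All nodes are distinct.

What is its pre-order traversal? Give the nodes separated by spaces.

Z F L B W D X N M T

The last element of post-order is the root; it splits in-order into left and right subtrees.
Root Z: left subtree has 2 nodes {L, F}, right has 7 {D, W, B, N, X, M, T}.
  Root F: left subtree has 1 node {L}, right has 0 { }.
  Root B: left subtree has 2 nodes {D, W}, right has 4 {N, X, M, T}.
    Root W: left subtree has 1 node {D}, right has 0 { }.
    Root X: left subtree has 1 node {N}, right has 2 {M, T}.
      Root M: left subtree has 0 nodes { }, right has 1 {T}.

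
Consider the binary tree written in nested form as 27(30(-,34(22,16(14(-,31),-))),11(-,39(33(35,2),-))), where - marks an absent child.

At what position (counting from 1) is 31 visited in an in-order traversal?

In-order visits the left subtree, then the node, then the right subtree.
At 27: go left to 30.
  At 30: no left child.
  Visit 30.
  At 30: go right to 34.
    At 34: go left to 22.
      22 is a leaf — visit 22.
    Visit 34.
    At 34: go right to 16.
      At 16: go left to 14.
        At 14: no left child.
        Visit 14.
        At 14: go right to 31.
          31 is a leaf — visit 31.
      Visit 16.
      At 16: no right child.
Visit 27.
At 27: go right to 11.
  At 11: no left child.
  Visit 11.
  At 11: go right to 39.
    At 39: go left to 33.
      At 33: go left to 35.
        35 is a leaf — visit 35.
      Visit 33.
      At 33: go right to 2.
        2 is a leaf — visit 2.
    Visit 39.
    At 39: no right child.
Full in-order sequence: 30, 22, 34, 14, 31, 16, 27, 11, 35, 33, 2, 39.

5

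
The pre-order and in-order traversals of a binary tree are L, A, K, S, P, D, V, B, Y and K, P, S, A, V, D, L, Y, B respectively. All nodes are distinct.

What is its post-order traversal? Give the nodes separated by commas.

P, S, K, V, D, A, Y, B, L

The first element of pre-order is the root; it splits in-order into left and right subtrees.
Root L: left subtree has 6 nodes {K, P, S, A, V, D}, right has 2 {Y, B}.
  Root A: left subtree has 3 nodes {K, P, S}, right has 2 {V, D}.
    Root K: left subtree has 0 nodes { }, right has 2 {P, S}.
      Root S: left subtree has 1 node {P}, right has 0 { }.
    Root D: left subtree has 1 node {V}, right has 0 { }.
  Root B: left subtree has 1 node {Y}, right has 0 { }.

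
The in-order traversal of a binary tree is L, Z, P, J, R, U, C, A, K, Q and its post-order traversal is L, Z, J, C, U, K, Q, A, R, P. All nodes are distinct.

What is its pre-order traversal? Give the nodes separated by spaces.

The last element of post-order is the root; it splits in-order into left and right subtrees.
Root P: left subtree has 2 nodes {L, Z}, right has 7 {J, R, U, C, A, K, Q}.
  Root Z: left subtree has 1 node {L}, right has 0 { }.
  Root R: left subtree has 1 node {J}, right has 5 {U, C, A, K, Q}.
    Root A: left subtree has 2 nodes {U, C}, right has 2 {K, Q}.
      Root U: left subtree has 0 nodes { }, right has 1 {C}.
      Root Q: left subtree has 1 node {K}, right has 0 { }.

P Z L R J A U C Q K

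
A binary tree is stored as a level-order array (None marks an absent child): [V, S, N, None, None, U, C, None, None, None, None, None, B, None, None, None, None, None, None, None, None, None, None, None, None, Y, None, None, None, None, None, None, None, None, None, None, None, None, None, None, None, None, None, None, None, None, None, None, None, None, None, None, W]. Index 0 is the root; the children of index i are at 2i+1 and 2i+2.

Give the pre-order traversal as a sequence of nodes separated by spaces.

V S N U B Y W C

Pre-order visits the node, then its left subtree, then its right subtree.
Visit V.
At V: go left to S.
  S is a leaf — visit S.
At V: go right to N.
  Visit N.
  At N: go left to U.
    Visit U.
    At U: no left child.
    At U: go right to B.
      Visit B.
      At B: go left to Y.
        Visit Y.
        At Y: no left child.
        At Y: go right to W.
          W is a leaf — visit W.
      At B: no right child.
  At N: go right to C.
    C is a leaf — visit C.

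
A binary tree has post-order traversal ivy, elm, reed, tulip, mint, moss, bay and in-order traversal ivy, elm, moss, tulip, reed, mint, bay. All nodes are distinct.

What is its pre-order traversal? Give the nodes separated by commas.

The last element of post-order is the root; it splits in-order into left and right subtrees.
Root bay: left subtree has 6 nodes {ivy, elm, moss, tulip, reed, mint}, right has 0 { }.
  Root moss: left subtree has 2 nodes {ivy, elm}, right has 3 {tulip, reed, mint}.
    Root elm: left subtree has 1 node {ivy}, right has 0 { }.
    Root mint: left subtree has 2 nodes {tulip, reed}, right has 0 { }.
      Root tulip: left subtree has 0 nodes { }, right has 1 {reed}.

bay, moss, elm, ivy, mint, tulip, reed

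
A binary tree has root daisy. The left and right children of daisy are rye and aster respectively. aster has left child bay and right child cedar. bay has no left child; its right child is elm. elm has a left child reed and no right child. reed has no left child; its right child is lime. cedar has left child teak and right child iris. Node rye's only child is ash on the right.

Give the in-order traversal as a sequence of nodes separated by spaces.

rye ash daisy bay reed lime elm aster teak cedar iris

In-order visits the left subtree, then the node, then the right subtree.
At daisy: go left to rye.
  At rye: no left child.
  Visit rye.
  At rye: go right to ash.
    ash is a leaf — visit ash.
Visit daisy.
At daisy: go right to aster.
  At aster: go left to bay.
    At bay: no left child.
    Visit bay.
    At bay: go right to elm.
      At elm: go left to reed.
        At reed: no left child.
        Visit reed.
        At reed: go right to lime.
          lime is a leaf — visit lime.
      Visit elm.
      At elm: no right child.
  Visit aster.
  At aster: go right to cedar.
    At cedar: go left to teak.
      teak is a leaf — visit teak.
    Visit cedar.
    At cedar: go right to iris.
      iris is a leaf — visit iris.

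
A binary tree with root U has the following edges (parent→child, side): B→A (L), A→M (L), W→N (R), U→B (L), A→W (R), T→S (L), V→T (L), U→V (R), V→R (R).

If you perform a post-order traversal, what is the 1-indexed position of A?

Post-order visits the left subtree, then the right subtree, then the node.
At U: go left to B.
  At B: go left to A.
    At A: go left to M.
      M is a leaf — visit M.
    At A: go right to W.
      At W: no left child.
      At W: go right to N.
        N is a leaf — visit N.
      Visit W.
    Visit A.
  At B: no right child.
  Visit B.
At U: go right to V.
  At V: go left to T.
    At T: go left to S.
      S is a leaf — visit S.
    At T: no right child.
    Visit T.
  At V: go right to R.
    R is a leaf — visit R.
  Visit V.
Visit U.
Full post-order sequence: M, N, W, A, B, S, T, R, V, U.

4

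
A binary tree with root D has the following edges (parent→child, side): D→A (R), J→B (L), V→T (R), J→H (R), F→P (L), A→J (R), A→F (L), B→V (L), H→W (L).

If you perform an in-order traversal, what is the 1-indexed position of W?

In-order visits the left subtree, then the node, then the right subtree.
At D: no left child.
Visit D.
At D: go right to A.
  At A: go left to F.
    At F: go left to P.
      P is a leaf — visit P.
    Visit F.
    At F: no right child.
  Visit A.
  At A: go right to J.
    At J: go left to B.
      At B: go left to V.
        At V: no left child.
        Visit V.
        At V: go right to T.
          T is a leaf — visit T.
      Visit B.
      At B: no right child.
    Visit J.
    At J: go right to H.
      At H: go left to W.
        W is a leaf — visit W.
      Visit H.
      At H: no right child.
Full in-order sequence: D, P, F, A, V, T, B, J, W, H.

9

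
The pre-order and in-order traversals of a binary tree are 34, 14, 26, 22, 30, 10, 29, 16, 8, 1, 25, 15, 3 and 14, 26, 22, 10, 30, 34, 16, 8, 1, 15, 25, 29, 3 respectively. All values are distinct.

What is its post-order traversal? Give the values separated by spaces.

10 30 22 26 14 15 25 1 8 16 3 29 34

The first element of pre-order is the root; it splits in-order into left and right subtrees.
Root 34: left subtree has 5 nodes {14, 26, 22, 10, 30}, right has 7 {16, 8, 1, 15, 25, 29, 3}.
  Root 14: left subtree has 0 nodes { }, right has 4 {26, 22, 10, 30}.
    Root 26: left subtree has 0 nodes { }, right has 3 {22, 10, 30}.
      Root 22: left subtree has 0 nodes { }, right has 2 {10, 30}.
        Root 30: left subtree has 1 node {10}, right has 0 { }.
  Root 29: left subtree has 5 nodes {16, 8, 1, 15, 25}, right has 1 {3}.
    Root 16: left subtree has 0 nodes { }, right has 4 {8, 1, 15, 25}.
      Root 8: left subtree has 0 nodes { }, right has 3 {1, 15, 25}.
        Root 1: left subtree has 0 nodes { }, right has 2 {15, 25}.
          Root 25: left subtree has 1 node {15}, right has 0 { }.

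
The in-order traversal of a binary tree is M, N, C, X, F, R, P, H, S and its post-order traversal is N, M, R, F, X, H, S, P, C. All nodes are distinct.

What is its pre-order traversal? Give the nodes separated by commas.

The last element of post-order is the root; it splits in-order into left and right subtrees.
Root C: left subtree has 2 nodes {M, N}, right has 6 {X, F, R, P, H, S}.
  Root M: left subtree has 0 nodes { }, right has 1 {N}.
  Root P: left subtree has 3 nodes {X, F, R}, right has 2 {H, S}.
    Root X: left subtree has 0 nodes { }, right has 2 {F, R}.
      Root F: left subtree has 0 nodes { }, right has 1 {R}.
    Root S: left subtree has 1 node {H}, right has 0 { }.

C, M, N, P, X, F, R, S, H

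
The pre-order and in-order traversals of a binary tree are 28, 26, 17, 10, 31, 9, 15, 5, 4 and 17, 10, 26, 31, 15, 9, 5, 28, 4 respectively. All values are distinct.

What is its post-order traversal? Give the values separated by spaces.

The first element of pre-order is the root; it splits in-order into left and right subtrees.
Root 28: left subtree has 7 nodes {17, 10, 26, 31, 15, 9, 5}, right has 1 {4}.
  Root 26: left subtree has 2 nodes {17, 10}, right has 4 {31, 15, 9, 5}.
    Root 17: left subtree has 0 nodes { }, right has 1 {10}.
    Root 31: left subtree has 0 nodes { }, right has 3 {15, 9, 5}.
      Root 9: left subtree has 1 node {15}, right has 1 {5}.

10 17 15 5 9 31 26 4 28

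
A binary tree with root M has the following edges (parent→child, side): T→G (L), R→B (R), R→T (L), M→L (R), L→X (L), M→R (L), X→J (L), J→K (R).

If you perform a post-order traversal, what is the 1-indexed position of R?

Post-order visits the left subtree, then the right subtree, then the node.
At M: go left to R.
  At R: go left to T.
    At T: go left to G.
      G is a leaf — visit G.
    At T: no right child.
    Visit T.
  At R: go right to B.
    B is a leaf — visit B.
  Visit R.
At M: go right to L.
  At L: go left to X.
    At X: go left to J.
      At J: no left child.
      At J: go right to K.
        K is a leaf — visit K.
      Visit J.
    At X: no right child.
    Visit X.
  At L: no right child.
  Visit L.
Visit M.
Full post-order sequence: G, T, B, R, K, J, X, L, M.

4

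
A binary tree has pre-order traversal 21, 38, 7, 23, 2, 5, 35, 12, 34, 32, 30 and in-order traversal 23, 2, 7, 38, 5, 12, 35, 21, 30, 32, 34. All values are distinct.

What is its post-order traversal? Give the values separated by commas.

The first element of pre-order is the root; it splits in-order into left and right subtrees.
Root 21: left subtree has 7 nodes {23, 2, 7, 38, 5, 12, 35}, right has 3 {30, 32, 34}.
  Root 38: left subtree has 3 nodes {23, 2, 7}, right has 3 {5, 12, 35}.
    Root 7: left subtree has 2 nodes {23, 2}, right has 0 { }.
      Root 23: left subtree has 0 nodes { }, right has 1 {2}.
    Root 5: left subtree has 0 nodes { }, right has 2 {12, 35}.
      Root 35: left subtree has 1 node {12}, right has 0 { }.
  Root 34: left subtree has 2 nodes {30, 32}, right has 0 { }.
    Root 32: left subtree has 1 node {30}, right has 0 { }.

2, 23, 7, 12, 35, 5, 38, 30, 32, 34, 21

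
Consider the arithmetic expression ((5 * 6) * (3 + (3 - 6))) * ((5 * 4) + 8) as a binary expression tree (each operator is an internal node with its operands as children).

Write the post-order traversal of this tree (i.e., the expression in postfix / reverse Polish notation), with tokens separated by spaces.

Post-order on an expression tree gives postfix notation: for each operator, emit left operand, right operand, then the operator.

5 6 * 3 3 6 - + * 5 4 * 8 + *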